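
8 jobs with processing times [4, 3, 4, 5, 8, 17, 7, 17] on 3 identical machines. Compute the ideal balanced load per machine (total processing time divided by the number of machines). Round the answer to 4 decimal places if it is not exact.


Total processing time = 4 + 3 + 4 + 5 + 8 + 17 + 7 + 17 = 65
Number of machines = 3
Ideal balanced load = 65 / 3 = 21.6667

21.6667


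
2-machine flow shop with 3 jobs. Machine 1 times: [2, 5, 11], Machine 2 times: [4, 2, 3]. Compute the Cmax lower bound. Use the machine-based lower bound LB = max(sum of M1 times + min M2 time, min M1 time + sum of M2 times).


LB1 = sum(M1 times) + min(M2 times) = 18 + 2 = 20
LB2 = min(M1 times) + sum(M2 times) = 2 + 9 = 11
Lower bound = max(LB1, LB2) = max(20, 11) = 20

20


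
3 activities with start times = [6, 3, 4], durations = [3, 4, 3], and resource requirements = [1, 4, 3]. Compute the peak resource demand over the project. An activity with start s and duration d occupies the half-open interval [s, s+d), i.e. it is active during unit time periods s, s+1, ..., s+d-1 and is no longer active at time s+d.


Each activity i is active on [start_i, start_i + duration_i).
Compute total resource usage per time slot:
  t=0: active resources = [], total = 0
  t=1: active resources = [], total = 0
  t=2: active resources = [], total = 0
  t=3: active resources = [4], total = 4
  t=4: active resources = [4, 3], total = 7
  t=5: active resources = [4, 3], total = 7
  t=6: active resources = [1, 4, 3], total = 8
  t=7: active resources = [1], total = 1
  t=8: active resources = [1], total = 1
Peak resource demand = 8

8


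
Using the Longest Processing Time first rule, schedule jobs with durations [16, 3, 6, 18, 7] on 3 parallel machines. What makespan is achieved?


Sort jobs in decreasing order (LPT): [18, 16, 7, 6, 3]
Assign each job to the least loaded machine:
  Machine 1: jobs [18], load = 18
  Machine 2: jobs [16], load = 16
  Machine 3: jobs [7, 6, 3], load = 16
Makespan = max load = 18

18


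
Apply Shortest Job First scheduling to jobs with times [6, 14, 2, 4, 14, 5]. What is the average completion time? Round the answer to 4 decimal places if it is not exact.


SJF order (ascending): [2, 4, 5, 6, 14, 14]
Completion times:
  Job 1: burst=2, C=2
  Job 2: burst=4, C=6
  Job 3: burst=5, C=11
  Job 4: burst=6, C=17
  Job 5: burst=14, C=31
  Job 6: burst=14, C=45
Average completion = 112/6 = 18.6667

18.6667


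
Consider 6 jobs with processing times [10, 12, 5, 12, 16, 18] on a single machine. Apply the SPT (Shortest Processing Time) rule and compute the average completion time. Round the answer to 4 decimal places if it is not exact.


Sort jobs by processing time (SPT order): [5, 10, 12, 12, 16, 18]
Compute completion times sequentially:
  Job 1: processing = 5, completes at 5
  Job 2: processing = 10, completes at 15
  Job 3: processing = 12, completes at 27
  Job 4: processing = 12, completes at 39
  Job 5: processing = 16, completes at 55
  Job 6: processing = 18, completes at 73
Sum of completion times = 214
Average completion time = 214/6 = 35.6667

35.6667


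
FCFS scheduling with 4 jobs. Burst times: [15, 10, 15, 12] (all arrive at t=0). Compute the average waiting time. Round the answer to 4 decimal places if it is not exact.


FCFS order (as given): [15, 10, 15, 12]
Waiting times:
  Job 1: wait = 0
  Job 2: wait = 15
  Job 3: wait = 25
  Job 4: wait = 40
Sum of waiting times = 80
Average waiting time = 80/4 = 20.0

20.0


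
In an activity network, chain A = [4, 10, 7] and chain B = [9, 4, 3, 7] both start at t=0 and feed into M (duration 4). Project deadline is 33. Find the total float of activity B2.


Forward pass: ES(B2) = sum of predecessors on chain B = 9
EF = ES + duration = 9 + 4 = 13
Backward pass: LF(M) = deadline = 33; LS(M) = 33 - 4 = 29
LF(B2) = LS(M) - sum(successors on chain B) = 29 - 10 = 19
LS = LF - duration = 19 - 4 = 15
Total float = LS - ES = 15 - 9 = 6

6


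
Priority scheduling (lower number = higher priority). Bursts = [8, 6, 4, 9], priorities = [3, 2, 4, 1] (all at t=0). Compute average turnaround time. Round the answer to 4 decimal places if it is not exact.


Sort by priority (ascending = highest first):
Order: [(1, 9), (2, 6), (3, 8), (4, 4)]
Completion times:
  Priority 1, burst=9, C=9
  Priority 2, burst=6, C=15
  Priority 3, burst=8, C=23
  Priority 4, burst=4, C=27
Average turnaround = 74/4 = 18.5

18.5


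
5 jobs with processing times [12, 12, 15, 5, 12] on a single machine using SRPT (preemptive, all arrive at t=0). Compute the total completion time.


Since all jobs arrive at t=0, SRPT equals SPT ordering.
SPT order: [5, 12, 12, 12, 15]
Completion times:
  Job 1: p=5, C=5
  Job 2: p=12, C=17
  Job 3: p=12, C=29
  Job 4: p=12, C=41
  Job 5: p=15, C=56
Total completion time = 5 + 17 + 29 + 41 + 56 = 148

148


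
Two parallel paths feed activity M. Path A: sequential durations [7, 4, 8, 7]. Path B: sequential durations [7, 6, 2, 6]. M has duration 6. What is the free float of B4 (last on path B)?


ES(B4) = sum of predecessors on chain B = 15
EF(B4) = ES + duration = 15 + 6 = 21
Successor of B4 is M. ES(M) = max(sum(A), sum(B)) = max(26, 21) = 26
Free float = ES(successor) - EF(current) = 26 - 21 = 5

5


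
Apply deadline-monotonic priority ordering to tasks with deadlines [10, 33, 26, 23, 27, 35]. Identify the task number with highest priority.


Sort tasks by relative deadline (ascending):
  Task 1: deadline = 10
  Task 4: deadline = 23
  Task 3: deadline = 26
  Task 5: deadline = 27
  Task 2: deadline = 33
  Task 6: deadline = 35
Priority order (highest first): [1, 4, 3, 5, 2, 6]
Highest priority task = 1

1


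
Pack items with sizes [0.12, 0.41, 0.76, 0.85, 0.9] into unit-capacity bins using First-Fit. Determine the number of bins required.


Place items sequentially using First-Fit:
  Item 0.12 -> new Bin 1
  Item 0.41 -> Bin 1 (now 0.53)
  Item 0.76 -> new Bin 2
  Item 0.85 -> new Bin 3
  Item 0.9 -> new Bin 4
Total bins used = 4

4


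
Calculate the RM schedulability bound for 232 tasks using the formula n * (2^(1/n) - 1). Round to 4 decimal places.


Compute 2^(1/232) = 1.0029921710
Subtract 1: 1.0029921710 - 1 = 0.0029921710
Multiply by n: 232 * 0.0029921710 = 0.6941836720
Round to 4 dp: 0.6942

0.6942


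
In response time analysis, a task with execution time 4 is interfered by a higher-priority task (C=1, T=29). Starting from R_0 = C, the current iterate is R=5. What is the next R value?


R_next = C + ceil(R_prev / T_hp) * C_hp
ceil(5 / 29) = ceil(0.1724) = 1
Interference = 1 * 1 = 1
R_next = 4 + 1 = 5
R_next = R_prev, so the iteration has converged (response time = 5).

5


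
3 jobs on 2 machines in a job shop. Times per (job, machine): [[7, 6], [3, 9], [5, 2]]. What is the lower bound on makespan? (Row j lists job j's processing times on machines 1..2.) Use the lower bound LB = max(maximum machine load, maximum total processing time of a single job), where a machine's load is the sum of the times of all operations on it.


Machine loads:
  Machine 1: 7 + 3 + 5 = 15
  Machine 2: 6 + 9 + 2 = 17
Max machine load = 17
Job totals:
  Job 1: 13
  Job 2: 12
  Job 3: 7
Max job total = 13
Lower bound = max(17, 13) = 17

17


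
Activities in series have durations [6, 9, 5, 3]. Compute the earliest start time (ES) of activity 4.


Activity 4 starts after activities 1 through 3 complete.
Predecessor durations: [6, 9, 5]
ES = 6 + 9 + 5 = 20

20


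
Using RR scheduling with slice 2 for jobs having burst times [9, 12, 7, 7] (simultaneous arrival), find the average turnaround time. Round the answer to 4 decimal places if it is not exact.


Time quantum = 2
Execution trace:
  J1 runs 2 units, time = 2
  J2 runs 2 units, time = 4
  J3 runs 2 units, time = 6
  J4 runs 2 units, time = 8
  J1 runs 2 units, time = 10
  J2 runs 2 units, time = 12
  J3 runs 2 units, time = 14
  J4 runs 2 units, time = 16
  J1 runs 2 units, time = 18
  J2 runs 2 units, time = 20
  J3 runs 2 units, time = 22
  J4 runs 2 units, time = 24
  J1 runs 2 units, time = 26
  J2 runs 2 units, time = 28
  J3 runs 1 units, time = 29
  J4 runs 1 units, time = 30
  J1 runs 1 units, time = 31
  J2 runs 2 units, time = 33
  J2 runs 2 units, time = 35
Finish times: [31, 35, 29, 30]
Average turnaround = 125/4 = 31.25

31.25


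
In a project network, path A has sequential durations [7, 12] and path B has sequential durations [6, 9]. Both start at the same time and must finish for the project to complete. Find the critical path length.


Path A total = 7 + 12 = 19
Path B total = 6 + 9 = 15
Critical path = longest path = max(19, 15) = 19

19


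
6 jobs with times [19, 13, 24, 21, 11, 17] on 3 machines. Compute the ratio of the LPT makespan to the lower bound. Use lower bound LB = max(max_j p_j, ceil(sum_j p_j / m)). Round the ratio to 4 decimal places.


LPT order: [24, 21, 19, 17, 13, 11]
Machine loads after assignment: [35, 34, 36]
LPT makespan = 36
Lower bound = max(max_job, ceil(total/3)) = max(24, 35) = 35
Ratio = 36 / 35 = 1.0286

1.0286


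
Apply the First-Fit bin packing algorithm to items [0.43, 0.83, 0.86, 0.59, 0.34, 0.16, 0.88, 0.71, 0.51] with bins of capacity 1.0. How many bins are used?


Place items sequentially using First-Fit:
  Item 0.43 -> new Bin 1
  Item 0.83 -> new Bin 2
  Item 0.86 -> new Bin 3
  Item 0.59 -> new Bin 4
  Item 0.34 -> Bin 1 (now 0.77)
  Item 0.16 -> Bin 1 (now 0.93)
  Item 0.88 -> new Bin 5
  Item 0.71 -> new Bin 6
  Item 0.51 -> new Bin 7
Total bins used = 7

7


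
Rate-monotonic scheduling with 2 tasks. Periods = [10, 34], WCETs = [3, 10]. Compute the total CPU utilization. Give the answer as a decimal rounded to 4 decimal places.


Compute individual utilizations (exact fractions):
  Task 1: C/T = 3/10 (approx. 0.3)
  Task 2: C/T = 10/34 = 5/17 (approx. 0.2941)
Total utilization U = 3/10 + 5/17 = 101/170
Rounded to 4 decimal places: U = 0.5941
RM (Liu & Layland) bound for 2 tasks = 0.828427; compare with U = 101/170 (approx. 0.594118)
U <= bound, so schedulable by RM sufficient condition.

0.5941


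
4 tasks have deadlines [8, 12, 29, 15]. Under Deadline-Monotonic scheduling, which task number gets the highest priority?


Sort tasks by relative deadline (ascending):
  Task 1: deadline = 8
  Task 2: deadline = 12
  Task 4: deadline = 15
  Task 3: deadline = 29
Priority order (highest first): [1, 2, 4, 3]
Highest priority task = 1

1


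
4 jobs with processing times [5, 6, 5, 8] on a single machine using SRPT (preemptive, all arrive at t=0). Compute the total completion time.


Since all jobs arrive at t=0, SRPT equals SPT ordering.
SPT order: [5, 5, 6, 8]
Completion times:
  Job 1: p=5, C=5
  Job 2: p=5, C=10
  Job 3: p=6, C=16
  Job 4: p=8, C=24
Total completion time = 5 + 10 + 16 + 24 = 55

55


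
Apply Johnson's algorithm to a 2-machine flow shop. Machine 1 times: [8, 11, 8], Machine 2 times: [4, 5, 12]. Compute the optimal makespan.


Apply Johnson's rule:
  Group 1 (a <= b): [(3, 8, 12)]
  Group 2 (a > b): [(2, 11, 5), (1, 8, 4)]
Optimal job order: [3, 2, 1]
Schedule:
  Job 3: M1 done at 8, M2 done at 20
  Job 2: M1 done at 19, M2 done at 25
  Job 1: M1 done at 27, M2 done at 31
Makespan = 31

31


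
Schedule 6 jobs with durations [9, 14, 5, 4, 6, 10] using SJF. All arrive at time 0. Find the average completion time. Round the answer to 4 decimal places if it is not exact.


SJF order (ascending): [4, 5, 6, 9, 10, 14]
Completion times:
  Job 1: burst=4, C=4
  Job 2: burst=5, C=9
  Job 3: burst=6, C=15
  Job 4: burst=9, C=24
  Job 5: burst=10, C=34
  Job 6: burst=14, C=48
Average completion = 134/6 = 22.3333

22.3333


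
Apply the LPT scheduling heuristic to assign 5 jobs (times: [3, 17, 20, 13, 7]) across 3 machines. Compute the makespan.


Sort jobs in decreasing order (LPT): [20, 17, 13, 7, 3]
Assign each job to the least loaded machine:
  Machine 1: jobs [20], load = 20
  Machine 2: jobs [17, 3], load = 20
  Machine 3: jobs [13, 7], load = 20
Makespan = max load = 20

20


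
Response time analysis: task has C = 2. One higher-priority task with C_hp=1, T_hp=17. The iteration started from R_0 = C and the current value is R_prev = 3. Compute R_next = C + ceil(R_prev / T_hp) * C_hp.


R_next = C + ceil(R_prev / T_hp) * C_hp
ceil(3 / 17) = ceil(0.1765) = 1
Interference = 1 * 1 = 1
R_next = 2 + 1 = 3
R_next = R_prev, so the iteration has converged (response time = 3).

3


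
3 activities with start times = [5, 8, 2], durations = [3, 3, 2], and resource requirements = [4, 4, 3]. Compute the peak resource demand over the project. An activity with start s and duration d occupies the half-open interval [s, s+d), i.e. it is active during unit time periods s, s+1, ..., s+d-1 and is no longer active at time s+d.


Each activity i is active on [start_i, start_i + duration_i).
Compute total resource usage per time slot:
  t=0: active resources = [], total = 0
  t=1: active resources = [], total = 0
  t=2: active resources = [3], total = 3
  t=3: active resources = [3], total = 3
  t=4: active resources = [], total = 0
  t=5: active resources = [4], total = 4
  t=6: active resources = [4], total = 4
  t=7: active resources = [4], total = 4
  t=8: active resources = [4], total = 4
  t=9: active resources = [4], total = 4
  t=10: active resources = [4], total = 4
Peak resource demand = 4

4


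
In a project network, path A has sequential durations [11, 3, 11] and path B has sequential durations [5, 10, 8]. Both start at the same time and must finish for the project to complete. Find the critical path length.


Path A total = 11 + 3 + 11 = 25
Path B total = 5 + 10 + 8 = 23
Critical path = longest path = max(25, 23) = 25

25


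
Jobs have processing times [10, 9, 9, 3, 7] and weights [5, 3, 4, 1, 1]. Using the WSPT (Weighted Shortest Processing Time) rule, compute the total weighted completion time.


Compute p/w ratios and sort ascending (WSPT): [(10, 5), (9, 4), (9, 3), (3, 1), (7, 1)]
Compute weighted completion times:
  Job (p=10,w=5): C=10, w*C=5*10=50
  Job (p=9,w=4): C=19, w*C=4*19=76
  Job (p=9,w=3): C=28, w*C=3*28=84
  Job (p=3,w=1): C=31, w*C=1*31=31
  Job (p=7,w=1): C=38, w*C=1*38=38
Total weighted completion time = 279

279


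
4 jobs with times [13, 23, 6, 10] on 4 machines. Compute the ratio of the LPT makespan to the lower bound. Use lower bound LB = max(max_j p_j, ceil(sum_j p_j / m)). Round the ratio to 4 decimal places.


LPT order: [23, 13, 10, 6]
Machine loads after assignment: [23, 13, 10, 6]
LPT makespan = 23
Lower bound = max(max_job, ceil(total/4)) = max(23, 13) = 23
Ratio = 23 / 23 = 1.0

1.0


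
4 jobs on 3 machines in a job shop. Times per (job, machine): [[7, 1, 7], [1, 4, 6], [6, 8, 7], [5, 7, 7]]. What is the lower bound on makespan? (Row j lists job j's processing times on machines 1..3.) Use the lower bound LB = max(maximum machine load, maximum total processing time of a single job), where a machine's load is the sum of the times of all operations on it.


Machine loads:
  Machine 1: 7 + 1 + 6 + 5 = 19
  Machine 2: 1 + 4 + 8 + 7 = 20
  Machine 3: 7 + 6 + 7 + 7 = 27
Max machine load = 27
Job totals:
  Job 1: 15
  Job 2: 11
  Job 3: 21
  Job 4: 19
Max job total = 21
Lower bound = max(27, 21) = 27

27


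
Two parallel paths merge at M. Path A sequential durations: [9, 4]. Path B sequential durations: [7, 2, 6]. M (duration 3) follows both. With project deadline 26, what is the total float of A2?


Forward pass: ES(A2) = sum of predecessors on chain A = 9
EF = ES + duration = 9 + 4 = 13
Backward pass: LF(M) = deadline = 26; LS(M) = 26 - 3 = 23
LF(A2) = LS(M) - sum(successors on chain A) = 23 - 0 = 23
LS = LF - duration = 23 - 4 = 19
Total float = LS - ES = 19 - 9 = 10

10


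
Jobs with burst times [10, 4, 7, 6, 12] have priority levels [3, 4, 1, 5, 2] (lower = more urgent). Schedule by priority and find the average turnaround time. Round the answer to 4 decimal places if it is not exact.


Sort by priority (ascending = highest first):
Order: [(1, 7), (2, 12), (3, 10), (4, 4), (5, 6)]
Completion times:
  Priority 1, burst=7, C=7
  Priority 2, burst=12, C=19
  Priority 3, burst=10, C=29
  Priority 4, burst=4, C=33
  Priority 5, burst=6, C=39
Average turnaround = 127/5 = 25.4

25.4


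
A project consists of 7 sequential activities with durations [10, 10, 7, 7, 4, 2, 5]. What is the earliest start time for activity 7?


Activity 7 starts after activities 1 through 6 complete.
Predecessor durations: [10, 10, 7, 7, 4, 2]
ES = 10 + 10 + 7 + 7 + 4 + 2 = 40

40


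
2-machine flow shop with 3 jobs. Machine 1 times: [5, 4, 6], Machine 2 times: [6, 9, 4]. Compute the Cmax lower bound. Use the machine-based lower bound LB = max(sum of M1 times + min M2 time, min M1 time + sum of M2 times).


LB1 = sum(M1 times) + min(M2 times) = 15 + 4 = 19
LB2 = min(M1 times) + sum(M2 times) = 4 + 19 = 23
Lower bound = max(LB1, LB2) = max(19, 23) = 23

23


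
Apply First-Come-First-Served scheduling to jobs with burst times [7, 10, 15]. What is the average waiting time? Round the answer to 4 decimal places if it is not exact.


FCFS order (as given): [7, 10, 15]
Waiting times:
  Job 1: wait = 0
  Job 2: wait = 7
  Job 3: wait = 17
Sum of waiting times = 24
Average waiting time = 24/3 = 8.0

8.0


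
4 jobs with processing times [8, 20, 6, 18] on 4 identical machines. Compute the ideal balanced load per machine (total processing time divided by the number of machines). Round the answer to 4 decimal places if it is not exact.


Total processing time = 8 + 20 + 6 + 18 = 52
Number of machines = 4
Ideal balanced load = 52 / 4 = 13.0

13.0


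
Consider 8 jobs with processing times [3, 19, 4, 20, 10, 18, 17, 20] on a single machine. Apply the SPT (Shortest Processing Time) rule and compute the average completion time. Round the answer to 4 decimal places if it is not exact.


Sort jobs by processing time (SPT order): [3, 4, 10, 17, 18, 19, 20, 20]
Compute completion times sequentially:
  Job 1: processing = 3, completes at 3
  Job 2: processing = 4, completes at 7
  Job 3: processing = 10, completes at 17
  Job 4: processing = 17, completes at 34
  Job 5: processing = 18, completes at 52
  Job 6: processing = 19, completes at 71
  Job 7: processing = 20, completes at 91
  Job 8: processing = 20, completes at 111
Sum of completion times = 386
Average completion time = 386/8 = 48.25

48.25


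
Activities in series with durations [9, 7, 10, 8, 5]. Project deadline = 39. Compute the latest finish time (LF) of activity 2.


LF(activity 2) = deadline - sum of successor durations
Successors: activities 3 through 5 with durations [10, 8, 5]
Sum of successor durations = 23
LF = 39 - 23 = 16

16


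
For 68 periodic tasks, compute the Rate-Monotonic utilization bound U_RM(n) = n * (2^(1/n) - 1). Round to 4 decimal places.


Compute 2^(1/68) = 1.0102454700
Subtract 1: 1.0102454700 - 1 = 0.0102454700
Multiply by n: 68 * 0.0102454700 = 0.6966919600
Round to 4 dp: 0.6967

0.6967


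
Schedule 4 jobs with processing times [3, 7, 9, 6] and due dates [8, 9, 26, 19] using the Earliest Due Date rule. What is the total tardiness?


Sort by due date (EDD order): [(3, 8), (7, 9), (6, 19), (9, 26)]
Compute completion times and tardiness:
  Job 1: p=3, d=8, C=3, tardiness=max(0,3-8)=0
  Job 2: p=7, d=9, C=10, tardiness=max(0,10-9)=1
  Job 3: p=6, d=19, C=16, tardiness=max(0,16-19)=0
  Job 4: p=9, d=26, C=25, tardiness=max(0,25-26)=0
Total tardiness = 1

1


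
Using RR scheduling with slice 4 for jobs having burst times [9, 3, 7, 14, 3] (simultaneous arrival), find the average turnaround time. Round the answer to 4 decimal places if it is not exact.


Time quantum = 4
Execution trace:
  J1 runs 4 units, time = 4
  J2 runs 3 units, time = 7
  J3 runs 4 units, time = 11
  J4 runs 4 units, time = 15
  J5 runs 3 units, time = 18
  J1 runs 4 units, time = 22
  J3 runs 3 units, time = 25
  J4 runs 4 units, time = 29
  J1 runs 1 units, time = 30
  J4 runs 4 units, time = 34
  J4 runs 2 units, time = 36
Finish times: [30, 7, 25, 36, 18]
Average turnaround = 116/5 = 23.2

23.2


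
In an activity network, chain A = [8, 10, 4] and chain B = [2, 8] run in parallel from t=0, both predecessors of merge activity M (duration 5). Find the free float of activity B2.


ES(B2) = sum of predecessors on chain B = 2
EF(B2) = ES + duration = 2 + 8 = 10
Successor of B2 is M. ES(M) = max(sum(A), sum(B)) = max(22, 10) = 22
Free float = ES(successor) - EF(current) = 22 - 10 = 12

12


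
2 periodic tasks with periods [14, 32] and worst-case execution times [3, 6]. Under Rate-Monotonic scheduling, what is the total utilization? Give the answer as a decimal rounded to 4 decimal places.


Compute individual utilizations (exact fractions):
  Task 1: C/T = 3/14 (approx. 0.2143)
  Task 2: C/T = 6/32 = 3/16 (approx. 0.1875)
Total utilization U = 3/14 + 3/16 = 45/112
Rounded to 4 decimal places: U = 0.4018
RM (Liu & Layland) bound for 2 tasks = 0.828427; compare with U = 45/112 (approx. 0.401786)
U <= bound, so schedulable by RM sufficient condition.

0.4018


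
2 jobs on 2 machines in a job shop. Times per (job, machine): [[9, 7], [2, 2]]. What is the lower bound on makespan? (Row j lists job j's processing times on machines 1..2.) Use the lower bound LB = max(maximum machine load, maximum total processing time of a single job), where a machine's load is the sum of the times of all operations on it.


Machine loads:
  Machine 1: 9 + 2 = 11
  Machine 2: 7 + 2 = 9
Max machine load = 11
Job totals:
  Job 1: 16
  Job 2: 4
Max job total = 16
Lower bound = max(11, 16) = 16

16


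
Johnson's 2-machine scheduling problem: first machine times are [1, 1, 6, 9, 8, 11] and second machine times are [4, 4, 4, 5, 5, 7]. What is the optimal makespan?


Apply Johnson's rule:
  Group 1 (a <= b): [(1, 1, 4), (2, 1, 4)]
  Group 2 (a > b): [(6, 11, 7), (4, 9, 5), (5, 8, 5), (3, 6, 4)]
Optimal job order: [1, 2, 6, 4, 5, 3]
Schedule:
  Job 1: M1 done at 1, M2 done at 5
  Job 2: M1 done at 2, M2 done at 9
  Job 6: M1 done at 13, M2 done at 20
  Job 4: M1 done at 22, M2 done at 27
  Job 5: M1 done at 30, M2 done at 35
  Job 3: M1 done at 36, M2 done at 40
Makespan = 40

40


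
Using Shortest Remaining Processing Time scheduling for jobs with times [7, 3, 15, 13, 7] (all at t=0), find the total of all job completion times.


Since all jobs arrive at t=0, SRPT equals SPT ordering.
SPT order: [3, 7, 7, 13, 15]
Completion times:
  Job 1: p=3, C=3
  Job 2: p=7, C=10
  Job 3: p=7, C=17
  Job 4: p=13, C=30
  Job 5: p=15, C=45
Total completion time = 3 + 10 + 17 + 30 + 45 = 105

105


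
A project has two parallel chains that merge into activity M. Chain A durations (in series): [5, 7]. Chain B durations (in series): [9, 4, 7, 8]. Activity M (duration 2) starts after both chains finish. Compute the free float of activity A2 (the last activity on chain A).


ES(A2) = sum of predecessors on chain A = 5
EF(A2) = ES + duration = 5 + 7 = 12
Successor of A2 is M. ES(M) = max(sum(A), sum(B)) = max(12, 28) = 28
Free float = ES(successor) - EF(current) = 28 - 12 = 16

16


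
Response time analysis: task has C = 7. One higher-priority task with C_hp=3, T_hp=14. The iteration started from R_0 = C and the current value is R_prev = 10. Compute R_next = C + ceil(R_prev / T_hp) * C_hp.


R_next = C + ceil(R_prev / T_hp) * C_hp
ceil(10 / 14) = ceil(0.7143) = 1
Interference = 1 * 3 = 3
R_next = 7 + 3 = 10
R_next = R_prev, so the iteration has converged (response time = 10).

10


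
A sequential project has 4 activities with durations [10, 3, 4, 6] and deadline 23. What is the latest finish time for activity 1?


LF(activity 1) = deadline - sum of successor durations
Successors: activities 2 through 4 with durations [3, 4, 6]
Sum of successor durations = 13
LF = 23 - 13 = 10

10


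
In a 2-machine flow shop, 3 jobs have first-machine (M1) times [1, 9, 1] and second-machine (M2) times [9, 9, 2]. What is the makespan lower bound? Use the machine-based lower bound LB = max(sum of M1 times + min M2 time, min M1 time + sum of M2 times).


LB1 = sum(M1 times) + min(M2 times) = 11 + 2 = 13
LB2 = min(M1 times) + sum(M2 times) = 1 + 20 = 21
Lower bound = max(LB1, LB2) = max(13, 21) = 21

21


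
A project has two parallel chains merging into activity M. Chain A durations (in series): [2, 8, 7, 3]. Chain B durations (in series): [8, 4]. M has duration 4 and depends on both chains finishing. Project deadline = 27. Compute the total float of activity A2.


Forward pass: ES(A2) = sum of predecessors on chain A = 2
EF = ES + duration = 2 + 8 = 10
Backward pass: LF(M) = deadline = 27; LS(M) = 27 - 4 = 23
LF(A2) = LS(M) - sum(successors on chain A) = 23 - 10 = 13
LS = LF - duration = 13 - 8 = 5
Total float = LS - ES = 5 - 2 = 3

3


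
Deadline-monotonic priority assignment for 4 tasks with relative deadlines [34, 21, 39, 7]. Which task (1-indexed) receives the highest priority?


Sort tasks by relative deadline (ascending):
  Task 4: deadline = 7
  Task 2: deadline = 21
  Task 1: deadline = 34
  Task 3: deadline = 39
Priority order (highest first): [4, 2, 1, 3]
Highest priority task = 4

4


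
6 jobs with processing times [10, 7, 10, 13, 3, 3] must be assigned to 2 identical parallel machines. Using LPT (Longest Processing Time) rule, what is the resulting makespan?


Sort jobs in decreasing order (LPT): [13, 10, 10, 7, 3, 3]
Assign each job to the least loaded machine:
  Machine 1: jobs [13, 7, 3], load = 23
  Machine 2: jobs [10, 10, 3], load = 23
Makespan = max load = 23

23


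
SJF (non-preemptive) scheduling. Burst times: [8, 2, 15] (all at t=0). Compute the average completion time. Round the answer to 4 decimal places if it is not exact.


SJF order (ascending): [2, 8, 15]
Completion times:
  Job 1: burst=2, C=2
  Job 2: burst=8, C=10
  Job 3: burst=15, C=25
Average completion = 37/3 = 12.3333

12.3333


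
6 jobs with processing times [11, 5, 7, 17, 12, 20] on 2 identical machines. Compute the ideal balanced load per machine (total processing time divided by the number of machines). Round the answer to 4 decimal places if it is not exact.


Total processing time = 11 + 5 + 7 + 17 + 12 + 20 = 72
Number of machines = 2
Ideal balanced load = 72 / 2 = 36.0

36.0


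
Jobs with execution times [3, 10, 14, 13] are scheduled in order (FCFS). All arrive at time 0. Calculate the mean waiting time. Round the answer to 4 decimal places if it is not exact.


FCFS order (as given): [3, 10, 14, 13]
Waiting times:
  Job 1: wait = 0
  Job 2: wait = 3
  Job 3: wait = 13
  Job 4: wait = 27
Sum of waiting times = 43
Average waiting time = 43/4 = 10.75

10.75


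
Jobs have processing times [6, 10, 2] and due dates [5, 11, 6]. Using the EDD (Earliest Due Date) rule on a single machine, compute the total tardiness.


Sort by due date (EDD order): [(6, 5), (2, 6), (10, 11)]
Compute completion times and tardiness:
  Job 1: p=6, d=5, C=6, tardiness=max(0,6-5)=1
  Job 2: p=2, d=6, C=8, tardiness=max(0,8-6)=2
  Job 3: p=10, d=11, C=18, tardiness=max(0,18-11)=7
Total tardiness = 10

10


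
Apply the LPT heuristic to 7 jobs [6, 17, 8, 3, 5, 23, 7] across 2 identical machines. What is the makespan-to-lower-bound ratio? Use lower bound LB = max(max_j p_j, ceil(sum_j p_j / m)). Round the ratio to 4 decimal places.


LPT order: [23, 17, 8, 7, 6, 5, 3]
Machine loads after assignment: [35, 34]
LPT makespan = 35
Lower bound = max(max_job, ceil(total/2)) = max(23, 35) = 35
Ratio = 35 / 35 = 1.0

1.0


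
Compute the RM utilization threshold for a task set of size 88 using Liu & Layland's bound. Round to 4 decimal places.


Compute 2^(1/88) = 1.0079077751
Subtract 1: 1.0079077751 - 1 = 0.0079077751
Multiply by n: 88 * 0.0079077751 = 0.6958842088
Round to 4 dp: 0.6959

0.6959


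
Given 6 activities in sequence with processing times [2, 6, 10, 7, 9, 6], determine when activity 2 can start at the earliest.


Activity 2 starts after activities 1 through 1 complete.
Predecessor durations: [2]
ES = 2 = 2

2


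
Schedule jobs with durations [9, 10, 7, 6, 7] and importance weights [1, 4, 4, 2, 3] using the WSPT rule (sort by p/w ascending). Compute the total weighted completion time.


Compute p/w ratios and sort ascending (WSPT): [(7, 4), (7, 3), (10, 4), (6, 2), (9, 1)]
Compute weighted completion times:
  Job (p=7,w=4): C=7, w*C=4*7=28
  Job (p=7,w=3): C=14, w*C=3*14=42
  Job (p=10,w=4): C=24, w*C=4*24=96
  Job (p=6,w=2): C=30, w*C=2*30=60
  Job (p=9,w=1): C=39, w*C=1*39=39
Total weighted completion time = 265

265


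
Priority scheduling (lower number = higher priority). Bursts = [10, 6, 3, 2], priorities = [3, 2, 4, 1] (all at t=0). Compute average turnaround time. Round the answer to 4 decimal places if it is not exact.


Sort by priority (ascending = highest first):
Order: [(1, 2), (2, 6), (3, 10), (4, 3)]
Completion times:
  Priority 1, burst=2, C=2
  Priority 2, burst=6, C=8
  Priority 3, burst=10, C=18
  Priority 4, burst=3, C=21
Average turnaround = 49/4 = 12.25

12.25


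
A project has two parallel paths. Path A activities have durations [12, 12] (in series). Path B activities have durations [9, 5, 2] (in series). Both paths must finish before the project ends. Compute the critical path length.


Path A total = 12 + 12 = 24
Path B total = 9 + 5 + 2 = 16
Critical path = longest path = max(24, 16) = 24

24


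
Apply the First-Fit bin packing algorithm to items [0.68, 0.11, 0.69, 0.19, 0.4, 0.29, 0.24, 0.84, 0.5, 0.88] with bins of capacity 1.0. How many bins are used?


Place items sequentially using First-Fit:
  Item 0.68 -> new Bin 1
  Item 0.11 -> Bin 1 (now 0.79)
  Item 0.69 -> new Bin 2
  Item 0.19 -> Bin 1 (now 0.98)
  Item 0.4 -> new Bin 3
  Item 0.29 -> Bin 2 (now 0.98)
  Item 0.24 -> Bin 3 (now 0.64)
  Item 0.84 -> new Bin 4
  Item 0.5 -> new Bin 5
  Item 0.88 -> new Bin 6
Total bins used = 6

6


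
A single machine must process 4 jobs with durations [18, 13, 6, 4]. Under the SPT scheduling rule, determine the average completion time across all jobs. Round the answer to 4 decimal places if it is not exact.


Sort jobs by processing time (SPT order): [4, 6, 13, 18]
Compute completion times sequentially:
  Job 1: processing = 4, completes at 4
  Job 2: processing = 6, completes at 10
  Job 3: processing = 13, completes at 23
  Job 4: processing = 18, completes at 41
Sum of completion times = 78
Average completion time = 78/4 = 19.5

19.5


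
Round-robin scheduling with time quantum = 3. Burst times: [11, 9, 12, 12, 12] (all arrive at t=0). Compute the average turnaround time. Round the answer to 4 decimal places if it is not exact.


Time quantum = 3
Execution trace:
  J1 runs 3 units, time = 3
  J2 runs 3 units, time = 6
  J3 runs 3 units, time = 9
  J4 runs 3 units, time = 12
  J5 runs 3 units, time = 15
  J1 runs 3 units, time = 18
  J2 runs 3 units, time = 21
  J3 runs 3 units, time = 24
  J4 runs 3 units, time = 27
  J5 runs 3 units, time = 30
  J1 runs 3 units, time = 33
  J2 runs 3 units, time = 36
  J3 runs 3 units, time = 39
  J4 runs 3 units, time = 42
  J5 runs 3 units, time = 45
  J1 runs 2 units, time = 47
  J3 runs 3 units, time = 50
  J4 runs 3 units, time = 53
  J5 runs 3 units, time = 56
Finish times: [47, 36, 50, 53, 56]
Average turnaround = 242/5 = 48.4

48.4


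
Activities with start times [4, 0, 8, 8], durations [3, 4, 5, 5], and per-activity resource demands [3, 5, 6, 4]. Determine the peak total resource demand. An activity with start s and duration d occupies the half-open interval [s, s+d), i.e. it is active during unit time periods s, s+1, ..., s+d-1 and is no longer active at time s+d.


Each activity i is active on [start_i, start_i + duration_i).
Compute total resource usage per time slot:
  t=0: active resources = [5], total = 5
  t=1: active resources = [5], total = 5
  t=2: active resources = [5], total = 5
  t=3: active resources = [5], total = 5
  t=4: active resources = [3], total = 3
  t=5: active resources = [3], total = 3
  t=6: active resources = [3], total = 3
  t=7: active resources = [], total = 0
  t=8: active resources = [6, 4], total = 10
  t=9: active resources = [6, 4], total = 10
  t=10: active resources = [6, 4], total = 10
  t=11: active resources = [6, 4], total = 10
  t=12: active resources = [6, 4], total = 10
Peak resource demand = 10

10


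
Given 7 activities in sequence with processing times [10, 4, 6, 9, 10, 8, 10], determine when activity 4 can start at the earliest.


Activity 4 starts after activities 1 through 3 complete.
Predecessor durations: [10, 4, 6]
ES = 10 + 4 + 6 = 20

20


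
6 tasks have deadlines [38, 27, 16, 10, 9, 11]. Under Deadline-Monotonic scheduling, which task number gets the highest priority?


Sort tasks by relative deadline (ascending):
  Task 5: deadline = 9
  Task 4: deadline = 10
  Task 6: deadline = 11
  Task 3: deadline = 16
  Task 2: deadline = 27
  Task 1: deadline = 38
Priority order (highest first): [5, 4, 6, 3, 2, 1]
Highest priority task = 5

5


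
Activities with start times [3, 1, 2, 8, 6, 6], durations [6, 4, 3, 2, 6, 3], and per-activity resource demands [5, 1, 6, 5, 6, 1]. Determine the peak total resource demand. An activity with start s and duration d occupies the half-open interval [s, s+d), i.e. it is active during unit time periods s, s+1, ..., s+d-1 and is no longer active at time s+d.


Each activity i is active on [start_i, start_i + duration_i).
Compute total resource usage per time slot:
  t=0: active resources = [], total = 0
  t=1: active resources = [1], total = 1
  t=2: active resources = [1, 6], total = 7
  t=3: active resources = [5, 1, 6], total = 12
  t=4: active resources = [5, 1, 6], total = 12
  t=5: active resources = [5], total = 5
  t=6: active resources = [5, 6, 1], total = 12
  t=7: active resources = [5, 6, 1], total = 12
  t=8: active resources = [5, 5, 6, 1], total = 17
  t=9: active resources = [5, 6], total = 11
  t=10: active resources = [6], total = 6
  t=11: active resources = [6], total = 6
Peak resource demand = 17

17


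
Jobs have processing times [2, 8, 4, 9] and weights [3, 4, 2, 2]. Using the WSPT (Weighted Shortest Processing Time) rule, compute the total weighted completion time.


Compute p/w ratios and sort ascending (WSPT): [(2, 3), (8, 4), (4, 2), (9, 2)]
Compute weighted completion times:
  Job (p=2,w=3): C=2, w*C=3*2=6
  Job (p=8,w=4): C=10, w*C=4*10=40
  Job (p=4,w=2): C=14, w*C=2*14=28
  Job (p=9,w=2): C=23, w*C=2*23=46
Total weighted completion time = 120

120


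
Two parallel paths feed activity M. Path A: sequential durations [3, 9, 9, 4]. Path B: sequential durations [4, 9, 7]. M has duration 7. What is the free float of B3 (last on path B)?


ES(B3) = sum of predecessors on chain B = 13
EF(B3) = ES + duration = 13 + 7 = 20
Successor of B3 is M. ES(M) = max(sum(A), sum(B)) = max(25, 20) = 25
Free float = ES(successor) - EF(current) = 25 - 20 = 5

5


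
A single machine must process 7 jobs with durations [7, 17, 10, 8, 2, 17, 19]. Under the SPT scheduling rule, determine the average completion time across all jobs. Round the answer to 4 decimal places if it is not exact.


Sort jobs by processing time (SPT order): [2, 7, 8, 10, 17, 17, 19]
Compute completion times sequentially:
  Job 1: processing = 2, completes at 2
  Job 2: processing = 7, completes at 9
  Job 3: processing = 8, completes at 17
  Job 4: processing = 10, completes at 27
  Job 5: processing = 17, completes at 44
  Job 6: processing = 17, completes at 61
  Job 7: processing = 19, completes at 80
Sum of completion times = 240
Average completion time = 240/7 = 34.2857

34.2857


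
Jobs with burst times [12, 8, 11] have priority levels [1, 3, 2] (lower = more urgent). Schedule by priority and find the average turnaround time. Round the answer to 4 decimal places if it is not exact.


Sort by priority (ascending = highest first):
Order: [(1, 12), (2, 11), (3, 8)]
Completion times:
  Priority 1, burst=12, C=12
  Priority 2, burst=11, C=23
  Priority 3, burst=8, C=31
Average turnaround = 66/3 = 22.0

22.0


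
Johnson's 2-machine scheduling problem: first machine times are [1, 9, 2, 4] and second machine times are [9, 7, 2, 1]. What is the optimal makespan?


Apply Johnson's rule:
  Group 1 (a <= b): [(1, 1, 9), (3, 2, 2)]
  Group 2 (a > b): [(2, 9, 7), (4, 4, 1)]
Optimal job order: [1, 3, 2, 4]
Schedule:
  Job 1: M1 done at 1, M2 done at 10
  Job 3: M1 done at 3, M2 done at 12
  Job 2: M1 done at 12, M2 done at 19
  Job 4: M1 done at 16, M2 done at 20
Makespan = 20

20


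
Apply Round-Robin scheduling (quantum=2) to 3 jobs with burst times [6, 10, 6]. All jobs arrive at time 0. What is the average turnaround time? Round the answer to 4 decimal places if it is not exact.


Time quantum = 2
Execution trace:
  J1 runs 2 units, time = 2
  J2 runs 2 units, time = 4
  J3 runs 2 units, time = 6
  J1 runs 2 units, time = 8
  J2 runs 2 units, time = 10
  J3 runs 2 units, time = 12
  J1 runs 2 units, time = 14
  J2 runs 2 units, time = 16
  J3 runs 2 units, time = 18
  J2 runs 2 units, time = 20
  J2 runs 2 units, time = 22
Finish times: [14, 22, 18]
Average turnaround = 54/3 = 18.0

18.0


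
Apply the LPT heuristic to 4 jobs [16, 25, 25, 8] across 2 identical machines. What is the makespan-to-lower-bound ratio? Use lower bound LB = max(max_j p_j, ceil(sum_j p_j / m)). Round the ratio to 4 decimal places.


LPT order: [25, 25, 16, 8]
Machine loads after assignment: [41, 33]
LPT makespan = 41
Lower bound = max(max_job, ceil(total/2)) = max(25, 37) = 37
Ratio = 41 / 37 = 1.1081

1.1081


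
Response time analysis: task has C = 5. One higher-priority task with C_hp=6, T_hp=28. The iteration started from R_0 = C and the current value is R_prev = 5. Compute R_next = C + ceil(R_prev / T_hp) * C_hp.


R_next = C + ceil(R_prev / T_hp) * C_hp
ceil(5 / 28) = ceil(0.1786) = 1
Interference = 1 * 6 = 6
R_next = 5 + 6 = 11

11


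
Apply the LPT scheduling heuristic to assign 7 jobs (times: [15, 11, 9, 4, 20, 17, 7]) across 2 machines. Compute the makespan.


Sort jobs in decreasing order (LPT): [20, 17, 15, 11, 9, 7, 4]
Assign each job to the least loaded machine:
  Machine 1: jobs [20, 11, 9], load = 40
  Machine 2: jobs [17, 15, 7, 4], load = 43
Makespan = max load = 43

43


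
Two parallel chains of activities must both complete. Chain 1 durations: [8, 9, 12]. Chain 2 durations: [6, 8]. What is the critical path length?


Path A total = 8 + 9 + 12 = 29
Path B total = 6 + 8 = 14
Critical path = longest path = max(29, 14) = 29

29


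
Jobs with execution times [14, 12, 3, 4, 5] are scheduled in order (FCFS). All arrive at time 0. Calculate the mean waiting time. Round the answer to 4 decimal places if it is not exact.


FCFS order (as given): [14, 12, 3, 4, 5]
Waiting times:
  Job 1: wait = 0
  Job 2: wait = 14
  Job 3: wait = 26
  Job 4: wait = 29
  Job 5: wait = 33
Sum of waiting times = 102
Average waiting time = 102/5 = 20.4

20.4


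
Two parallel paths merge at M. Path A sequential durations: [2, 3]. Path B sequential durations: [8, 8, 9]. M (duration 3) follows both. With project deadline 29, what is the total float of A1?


Forward pass: ES(A1) = sum of predecessors on chain A = 0
EF = ES + duration = 0 + 2 = 2
Backward pass: LF(M) = deadline = 29; LS(M) = 29 - 3 = 26
LF(A1) = LS(M) - sum(successors on chain A) = 26 - 3 = 23
LS = LF - duration = 23 - 2 = 21
Total float = LS - ES = 21 - 0 = 21

21


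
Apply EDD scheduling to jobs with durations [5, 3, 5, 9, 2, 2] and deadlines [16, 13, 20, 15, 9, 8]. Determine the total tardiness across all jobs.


Sort by due date (EDD order): [(2, 8), (2, 9), (3, 13), (9, 15), (5, 16), (5, 20)]
Compute completion times and tardiness:
  Job 1: p=2, d=8, C=2, tardiness=max(0,2-8)=0
  Job 2: p=2, d=9, C=4, tardiness=max(0,4-9)=0
  Job 3: p=3, d=13, C=7, tardiness=max(0,7-13)=0
  Job 4: p=9, d=15, C=16, tardiness=max(0,16-15)=1
  Job 5: p=5, d=16, C=21, tardiness=max(0,21-16)=5
  Job 6: p=5, d=20, C=26, tardiness=max(0,26-20)=6
Total tardiness = 12

12


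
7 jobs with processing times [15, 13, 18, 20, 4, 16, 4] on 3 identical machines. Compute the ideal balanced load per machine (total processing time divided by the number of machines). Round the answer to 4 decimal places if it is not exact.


Total processing time = 15 + 13 + 18 + 20 + 4 + 16 + 4 = 90
Number of machines = 3
Ideal balanced load = 90 / 3 = 30.0

30.0
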